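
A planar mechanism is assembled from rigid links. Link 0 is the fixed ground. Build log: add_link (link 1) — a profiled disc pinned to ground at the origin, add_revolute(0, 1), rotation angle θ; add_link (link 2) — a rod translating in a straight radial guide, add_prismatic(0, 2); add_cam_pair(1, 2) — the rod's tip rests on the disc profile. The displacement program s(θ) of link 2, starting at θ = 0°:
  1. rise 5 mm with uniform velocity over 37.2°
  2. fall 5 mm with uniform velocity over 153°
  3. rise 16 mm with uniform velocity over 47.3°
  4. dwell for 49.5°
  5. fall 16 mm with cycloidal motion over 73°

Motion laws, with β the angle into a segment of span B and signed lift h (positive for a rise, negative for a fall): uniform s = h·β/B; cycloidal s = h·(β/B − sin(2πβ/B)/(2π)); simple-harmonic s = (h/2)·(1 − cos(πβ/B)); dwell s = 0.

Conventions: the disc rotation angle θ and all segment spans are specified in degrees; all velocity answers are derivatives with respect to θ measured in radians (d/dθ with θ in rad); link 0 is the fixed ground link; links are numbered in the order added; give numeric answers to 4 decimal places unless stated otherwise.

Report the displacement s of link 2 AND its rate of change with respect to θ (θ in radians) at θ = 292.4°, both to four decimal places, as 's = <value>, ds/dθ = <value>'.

seg 1 [0°–37.2°] uniform, h=5: full span → s += 5 → s = 5.0000
seg 2 [37.2°–190.2°] uniform, h=-5: full span → s += -5 → s = 0.0000
seg 3 [190.2°–237.5°] uniform, h=16: full span → s += 16 → s = 16.0000
seg 4 [237.5°–287°] dwell: s stays 16.0000
seg 5 [287°–360°] cycloidal, h=-16: θ=292.4° here. β=5.4, B=73. -16·(0.0740 − sin(2π·0.0740)/(2π)) = -0.0422 → s = 15.9578
velocity in seg [287°–360°] (cycloidal), θ in radians: β = 5.4° = 0.0942 rad, B = 73° = 1.2741 rad; ds/dθ = (h/B)(1 − cos(2πβ/B)) = ((-16)/1.2741)(1 − cos(2π·0.0740)) = -1.332168 mm/rad

s = 15.9578, ds/dθ = -1.3322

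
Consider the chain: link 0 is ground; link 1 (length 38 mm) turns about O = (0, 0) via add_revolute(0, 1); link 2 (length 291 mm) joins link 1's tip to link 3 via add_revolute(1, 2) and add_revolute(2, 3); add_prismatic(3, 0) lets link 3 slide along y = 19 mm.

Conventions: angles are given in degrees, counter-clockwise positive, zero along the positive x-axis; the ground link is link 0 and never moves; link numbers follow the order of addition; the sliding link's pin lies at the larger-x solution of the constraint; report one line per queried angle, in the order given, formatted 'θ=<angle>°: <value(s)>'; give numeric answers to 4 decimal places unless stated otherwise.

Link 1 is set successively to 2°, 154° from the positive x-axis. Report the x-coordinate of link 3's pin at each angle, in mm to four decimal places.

geometry: r = 38 mm, L = 291 mm, e = 19 mm
θ=2°: crank pin P = (r cos θ, r sin θ) = (37.976851, 1.326181)
θ=2°: h = r sin θ − e = 1.326181 − 19 = -17.673819
θ=2°: x = r cos θ + √(L² − h²) = 37.976851 + 290.462796 = 328.439648
θ=154°: crank pin P = (r cos θ, r sin θ) = (-34.154174, 16.658104)
θ=154°: h = r sin θ − e = 16.658104 − 19 = -2.341896
θ=154°: x = r cos θ + √(L² − h²) = -34.154174 + 290.990576 = 256.836403

θ=2°: 328.4396
θ=154°: 256.8364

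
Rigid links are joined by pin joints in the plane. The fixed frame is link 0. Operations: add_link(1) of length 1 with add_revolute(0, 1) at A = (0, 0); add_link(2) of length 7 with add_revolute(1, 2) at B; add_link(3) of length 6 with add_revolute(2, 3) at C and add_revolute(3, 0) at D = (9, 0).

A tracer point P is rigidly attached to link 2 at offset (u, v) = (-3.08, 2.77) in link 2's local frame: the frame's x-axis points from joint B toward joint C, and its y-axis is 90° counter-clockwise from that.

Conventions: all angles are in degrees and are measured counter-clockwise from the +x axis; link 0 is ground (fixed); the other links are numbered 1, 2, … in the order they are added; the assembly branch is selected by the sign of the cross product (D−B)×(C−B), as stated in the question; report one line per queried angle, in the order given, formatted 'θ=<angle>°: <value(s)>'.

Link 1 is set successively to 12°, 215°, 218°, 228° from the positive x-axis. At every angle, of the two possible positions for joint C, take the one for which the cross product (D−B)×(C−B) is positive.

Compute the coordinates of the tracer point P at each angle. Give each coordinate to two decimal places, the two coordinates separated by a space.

A=(0,0), D=(9.00,0)
θ=12°: B = A + 1.00·(cos12°, sin12°) = (0.9781, 0.2079)
θ=12°: |BD| = 8.0245
θ=12°: circle(B,7.00) ∩ circle(D,6.00): a=4.8223, h=5.0740
θ=12°:   candidates: C₊=(5.9303,5.1553) cross=40.717; C₋=(5.6674,-4.9893) cross=-40.717
θ=12°:   branch + wants cross > 0 → take C=(5.9303,5.1553) (cross=40.717)
θ=12°: ex = (C−B)/|BC| = (0.7074,0.7068); ey = (-0.7068,0.7074)
θ=12°: P = B + -3.08·ex + 2.77·ey = (-3.1585,-0.0093)
θ=215°: B = A + 1.00·(cos215°, sin215°) = (-0.8192, -0.5736)
θ=215°: |BD| = 9.8359
θ=215°: circle(B,7.00) ∩ circle(D,6.00): a=5.5788, h=4.2281
θ=215°:   candidates: C₊=(4.5036,3.9727) cross=41.587; C₋=(4.9967,-4.4692) cross=-41.587
θ=215°:   branch + wants cross > 0 → take C=(4.5036,3.9727) (cross=41.587)
θ=215°: ex = (C−B)/|BC| = (0.7604,0.6495); ey = (-0.6495,0.7604)
θ=215°: P = B + -3.08·ex + 2.77·ey = (-4.9602,-0.4676)
θ=218°: B = A + 1.00·(cos218°, sin218°) = (-0.7880, -0.6157)
θ=218°: |BD| = 9.8074
θ=218°: circle(B,7.00) ∩ circle(D,6.00): a=5.5664, h=4.2444
θ=218°:   candidates: C₊=(4.5010,3.9698) cross=41.626; C₋=(5.0339,-4.5022) cross=-41.626
θ=218°:   branch + wants cross > 0 → take C=(4.5010,3.9698) (cross=41.626)
θ=218°: ex = (C−B)/|BC| = (0.7556,0.6551); ey = (-0.6551,0.7556)
θ=218°: P = B + -3.08·ex + 2.77·ey = (-4.9297,-0.5403)
θ=228°: B = A + 1.00·(cos228°, sin228°) = (-0.6691, -0.7431)
θ=228°: |BD| = 9.6976
θ=228°: circle(B,7.00) ∩ circle(D,6.00): a=5.5191, h=4.3058
θ=228°:   candidates: C₊=(4.5038,3.9729) cross=41.756; C₋=(5.1637,-4.6133) cross=-41.756
θ=228°:   branch + wants cross > 0 → take C=(4.5038,3.9729) (cross=41.756)
θ=228°: ex = (C−B)/|BC| = (0.7390,0.6737); ey = (-0.6737,0.7390)
θ=228°: P = B + -3.08·ex + 2.77·ey = (-4.8114,-0.7712)

θ=12°: -3.16 -0.01
θ=215°: -4.96 -0.47
θ=218°: -4.93 -0.54
θ=228°: -4.81 -0.77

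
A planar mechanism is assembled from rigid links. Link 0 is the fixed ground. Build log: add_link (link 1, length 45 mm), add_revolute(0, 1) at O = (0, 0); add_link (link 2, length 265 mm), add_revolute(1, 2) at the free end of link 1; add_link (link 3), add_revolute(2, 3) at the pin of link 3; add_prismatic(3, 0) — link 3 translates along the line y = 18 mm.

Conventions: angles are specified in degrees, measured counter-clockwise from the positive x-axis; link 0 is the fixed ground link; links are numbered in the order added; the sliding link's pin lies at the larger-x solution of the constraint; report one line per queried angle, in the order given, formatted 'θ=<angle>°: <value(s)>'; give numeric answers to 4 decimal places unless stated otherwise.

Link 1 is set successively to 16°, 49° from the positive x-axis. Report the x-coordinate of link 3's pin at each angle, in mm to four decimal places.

geometry: r = 45 mm, L = 265 mm, e = 18 mm
θ=16°: crank pin P = (r cos θ, r sin θ) = (43.256776, 12.403681)
θ=16°: h = r sin θ − e = 12.403681 − 18 = -5.596319
θ=16°: x = r cos θ + √(L² − h²) = 43.256776 + 264.940901 = 308.197678
θ=49°: crank pin P = (r cos θ, r sin θ) = (29.522656, 33.961931)
θ=49°: h = r sin θ − e = 33.961931 − 18 = 15.961931
θ=49°: x = r cos θ + √(L² − h²) = 29.522656 + 264.518840 = 294.041496

θ=16°: 308.1977
θ=49°: 294.0415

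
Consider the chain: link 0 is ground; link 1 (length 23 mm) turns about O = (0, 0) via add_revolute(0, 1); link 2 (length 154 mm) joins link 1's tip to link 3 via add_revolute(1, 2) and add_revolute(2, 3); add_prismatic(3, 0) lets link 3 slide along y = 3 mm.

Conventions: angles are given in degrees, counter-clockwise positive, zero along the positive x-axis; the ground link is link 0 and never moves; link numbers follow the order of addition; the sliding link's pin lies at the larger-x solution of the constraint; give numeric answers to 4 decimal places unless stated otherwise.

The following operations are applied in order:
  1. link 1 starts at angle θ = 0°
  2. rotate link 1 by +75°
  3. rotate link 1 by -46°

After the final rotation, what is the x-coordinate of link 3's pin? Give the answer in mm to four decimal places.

geometry: r = 23 mm, L = 154 mm, e = 3 mm; θ starts at 0°
rotate link 1 by +75°: θ ← 0° +75° = 75°
rotate link 1 by -46°: θ ← 75° -46° = 29°
crank pin P = (r cos θ, r sin θ) = (20.116253, 11.150621)
h = r sin θ − e = 11.150621 − 3 = 8.150621
x = r cos θ + √(L² − h²) = 20.116253 + 153.784158 = 173.900412

173.9004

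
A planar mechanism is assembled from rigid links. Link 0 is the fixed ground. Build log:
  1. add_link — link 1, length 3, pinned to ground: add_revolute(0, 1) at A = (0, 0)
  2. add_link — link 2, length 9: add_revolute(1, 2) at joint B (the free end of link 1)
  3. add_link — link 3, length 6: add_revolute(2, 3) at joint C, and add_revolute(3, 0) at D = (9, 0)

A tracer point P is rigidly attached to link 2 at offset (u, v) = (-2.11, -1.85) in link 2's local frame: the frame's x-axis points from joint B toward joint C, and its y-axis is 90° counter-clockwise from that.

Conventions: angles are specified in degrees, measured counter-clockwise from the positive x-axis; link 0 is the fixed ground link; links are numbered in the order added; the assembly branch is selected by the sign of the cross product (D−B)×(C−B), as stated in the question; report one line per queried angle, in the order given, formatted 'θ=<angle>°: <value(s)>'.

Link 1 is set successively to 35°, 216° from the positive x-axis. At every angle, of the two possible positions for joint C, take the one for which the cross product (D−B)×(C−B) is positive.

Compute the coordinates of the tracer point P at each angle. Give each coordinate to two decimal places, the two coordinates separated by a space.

A=(0,0), D=(9.00,0)
θ=35°: B = A + 3.00·(cos35°, sin35°) = (2.4575, 1.7207)
θ=35°: |BD| = 6.7650
θ=35°: circle(B,9.00) ∩ circle(D,6.00): a=6.7084, h=5.9997
θ=35°:   candidates: C₊=(10.4713,5.8168) cross=40.588; C₋=(7.4192,-5.7880) cross=-40.588
θ=35°:   branch + wants cross > 0 → take C=(10.4713,5.8168) (cross=40.588)
θ=35°: ex = (C−B)/|BC| = (0.8904,0.4551); ey = (-0.4551,0.8904)
θ=35°: P = B + -2.11·ex + -1.85·ey = (1.4206,-0.8869)
θ=216°: B = A + 3.00·(cos216°, sin216°) = (-2.4271, -1.7634)
θ=216°: |BD| = 11.5623
θ=216°: circle(B,9.00) ∩ circle(D,6.00): a=7.7271, h=4.6143
θ=216°:   candidates: C₊=(4.5060,3.9754) cross=53.352; C₋=(5.9134,-5.1452) cross=-53.352
θ=216°:   branch + wants cross > 0 → take C=(4.5060,3.9754) (cross=53.352)
θ=216°: ex = (C−B)/|BC| = (0.7703,0.6376); ey = (-0.6376,0.7703)
θ=216°: P = B + -2.11·ex + -1.85·ey = (-2.8728,-4.5339)

θ=35°: 1.42 -0.89
θ=216°: -2.87 -4.53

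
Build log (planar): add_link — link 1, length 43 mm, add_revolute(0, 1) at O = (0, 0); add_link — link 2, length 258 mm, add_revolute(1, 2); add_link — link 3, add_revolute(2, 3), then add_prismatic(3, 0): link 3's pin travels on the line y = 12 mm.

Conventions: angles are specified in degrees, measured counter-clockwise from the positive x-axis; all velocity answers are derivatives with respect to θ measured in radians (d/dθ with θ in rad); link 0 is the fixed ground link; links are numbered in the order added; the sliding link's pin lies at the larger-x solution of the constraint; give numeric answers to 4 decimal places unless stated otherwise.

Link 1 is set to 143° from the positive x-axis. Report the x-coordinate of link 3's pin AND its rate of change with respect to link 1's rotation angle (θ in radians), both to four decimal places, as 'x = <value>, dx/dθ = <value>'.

geometry: r = 43 mm, L = 258 mm, e = 12 mm
crank pin P = (r cos θ, r sin θ) = (-34.341327, 25.878046)
h = r sin θ − e = 25.878046 − 12 = 13.878046
x = r cos θ + √(L² − h²) = -34.341327 + 257.626473 = 223.285147
dx/dθ = −r sin θ − h·r cos θ/√(L² − h²) (θ in radians; h = 13.878046) = -24.028118

x = 223.2851, dx/dθ = -24.0281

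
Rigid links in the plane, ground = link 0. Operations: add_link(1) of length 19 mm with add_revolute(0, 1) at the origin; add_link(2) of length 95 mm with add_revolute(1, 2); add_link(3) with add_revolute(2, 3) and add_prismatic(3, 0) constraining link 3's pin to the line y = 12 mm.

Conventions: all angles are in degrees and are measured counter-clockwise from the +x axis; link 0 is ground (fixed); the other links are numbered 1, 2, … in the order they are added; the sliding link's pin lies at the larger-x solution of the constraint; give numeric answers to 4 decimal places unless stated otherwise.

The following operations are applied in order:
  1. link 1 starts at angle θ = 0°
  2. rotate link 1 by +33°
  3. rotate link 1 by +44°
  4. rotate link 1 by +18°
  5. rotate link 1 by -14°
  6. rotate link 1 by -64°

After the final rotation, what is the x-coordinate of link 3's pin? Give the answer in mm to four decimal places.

geometry: r = 19 mm, L = 95 mm, e = 12 mm; θ starts at 0°
rotate link 1 by +33°: θ ← 0° +33° = 33°
rotate link 1 by +44°: θ ← 33° +44° = 77°
rotate link 1 by +18°: θ ← 77° +18° = 95°
rotate link 1 by -14°: θ ← 95° -14° = 81°
rotate link 1 by -64°: θ ← 81° -64° = 17°
crank pin P = (r cos θ, r sin θ) = (18.169790, 5.555062)
h = r sin θ − e = 5.555062 − 12 = -6.444938
x = r cos θ + √(L² − h²) = 18.169790 + 94.781131 = 112.950921

112.9509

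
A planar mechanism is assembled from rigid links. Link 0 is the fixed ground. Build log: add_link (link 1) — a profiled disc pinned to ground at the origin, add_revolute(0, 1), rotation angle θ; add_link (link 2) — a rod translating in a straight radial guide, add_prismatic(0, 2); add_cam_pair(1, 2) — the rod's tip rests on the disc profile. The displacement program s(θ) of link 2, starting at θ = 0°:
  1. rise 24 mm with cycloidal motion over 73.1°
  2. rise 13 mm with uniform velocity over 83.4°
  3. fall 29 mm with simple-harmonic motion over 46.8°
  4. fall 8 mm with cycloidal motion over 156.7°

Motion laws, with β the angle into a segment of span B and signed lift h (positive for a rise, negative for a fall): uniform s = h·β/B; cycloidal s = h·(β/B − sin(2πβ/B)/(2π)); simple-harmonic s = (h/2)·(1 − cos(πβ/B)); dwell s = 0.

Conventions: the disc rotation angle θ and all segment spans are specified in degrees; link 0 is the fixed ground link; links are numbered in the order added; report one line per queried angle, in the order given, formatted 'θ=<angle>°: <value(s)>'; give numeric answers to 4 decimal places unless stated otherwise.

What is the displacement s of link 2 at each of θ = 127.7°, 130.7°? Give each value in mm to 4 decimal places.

seg 1 [0°–73.1°] cycloidal, h=24: full span → s += 24 → s = 24.0000
seg 2 [73.1°–156.5°] uniform, h=13: θ=127.7° here. β=54.6, B=83.4. 13·54.6/83.4 = 8.5108 → s = 32.5108
seg 2 [73.1°–156.5°] uniform, h=13: θ=130.7° here. β=57.6, B=83.4. 13·57.6/83.4 = 8.9784 → s = 32.9784

θ=127.7°: 32.5108
θ=130.7°: 32.9784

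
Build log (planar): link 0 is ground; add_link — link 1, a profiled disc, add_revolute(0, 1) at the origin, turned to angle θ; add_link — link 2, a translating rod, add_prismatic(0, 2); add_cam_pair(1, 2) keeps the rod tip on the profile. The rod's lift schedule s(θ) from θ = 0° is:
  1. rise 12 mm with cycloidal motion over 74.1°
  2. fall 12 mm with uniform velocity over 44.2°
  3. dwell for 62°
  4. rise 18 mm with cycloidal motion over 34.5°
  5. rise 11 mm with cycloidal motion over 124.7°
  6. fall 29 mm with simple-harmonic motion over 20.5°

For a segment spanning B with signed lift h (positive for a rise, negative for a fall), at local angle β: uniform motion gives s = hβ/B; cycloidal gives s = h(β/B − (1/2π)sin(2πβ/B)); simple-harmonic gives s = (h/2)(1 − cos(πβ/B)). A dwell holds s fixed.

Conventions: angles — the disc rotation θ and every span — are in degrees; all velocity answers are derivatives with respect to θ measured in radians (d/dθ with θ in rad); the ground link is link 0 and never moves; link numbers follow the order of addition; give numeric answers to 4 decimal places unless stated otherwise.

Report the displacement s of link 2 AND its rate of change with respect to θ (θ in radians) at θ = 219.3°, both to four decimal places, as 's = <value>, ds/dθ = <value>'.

seg 1 [0°–74.1°] cycloidal, h=12: full span → s += 12 → s = 12.0000
seg 2 [74.1°–118.3°] uniform, h=-12: full span → s += -12 → s = 0.0000
seg 3 [118.3°–180.3°] dwell: s stays 0.0000
seg 4 [180.3°–214.8°] cycloidal, h=18: full span → s += 18 → s = 18.0000
seg 5 [214.8°–339.5°] cycloidal, h=11: θ=219.3° here. β=4.5, B=124.7. 11·(0.0361 − sin(2π·0.0361)/(2π)) = 0.0034 → s = 18.0034
velocity in seg [214.8°–339.5°] (cycloidal), θ in radians: β = 4.5° = 0.0785 rad, B = 124.7° = 2.1764 rad; ds/dθ = (h/B)(1 − cos(2πβ/B)) = (11/2.1764)(1 − cos(2π·0.0361)) = 0.129363 mm/rad

s = 18.0034, ds/dθ = 0.1294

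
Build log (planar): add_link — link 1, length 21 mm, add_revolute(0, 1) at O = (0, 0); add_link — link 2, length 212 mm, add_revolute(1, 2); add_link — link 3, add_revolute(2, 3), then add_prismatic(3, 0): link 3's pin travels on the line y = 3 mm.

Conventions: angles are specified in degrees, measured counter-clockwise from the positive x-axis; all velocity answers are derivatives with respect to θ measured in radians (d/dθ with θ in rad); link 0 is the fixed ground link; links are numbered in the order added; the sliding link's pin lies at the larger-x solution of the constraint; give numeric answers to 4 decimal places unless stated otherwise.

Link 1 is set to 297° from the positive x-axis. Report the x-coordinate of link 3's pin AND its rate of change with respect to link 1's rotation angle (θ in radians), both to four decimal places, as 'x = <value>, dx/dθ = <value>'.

geometry: r = 21 mm, L = 212 mm, e = 3 mm
crank pin P = (r cos θ, r sin θ) = (9.533800, -18.711137)
h = r sin θ − e = -18.711137 − 3 = -21.711137
x = r cos θ + √(L² − h²) = 9.533800 + 210.885340 = 220.419140
dx/dθ = −r sin θ − h·r cos θ/√(L² − h²) (θ in radians; h = -21.711137) = 19.692664

x = 220.4191, dx/dθ = 19.6927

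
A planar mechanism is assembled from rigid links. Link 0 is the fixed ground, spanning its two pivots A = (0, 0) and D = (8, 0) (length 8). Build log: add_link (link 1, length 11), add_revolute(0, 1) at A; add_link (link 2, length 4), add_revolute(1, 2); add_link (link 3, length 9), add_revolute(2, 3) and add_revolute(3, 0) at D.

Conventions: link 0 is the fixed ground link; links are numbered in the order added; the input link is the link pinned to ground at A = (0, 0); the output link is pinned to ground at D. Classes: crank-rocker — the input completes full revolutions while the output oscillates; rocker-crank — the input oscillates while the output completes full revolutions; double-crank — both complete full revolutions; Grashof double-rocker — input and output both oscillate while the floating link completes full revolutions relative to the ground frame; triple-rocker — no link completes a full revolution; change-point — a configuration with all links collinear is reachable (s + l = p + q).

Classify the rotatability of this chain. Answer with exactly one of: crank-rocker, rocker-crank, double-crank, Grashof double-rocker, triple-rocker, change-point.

lengths: ground=8, input=11, coupler=4, output=9
sorted: s=4 (shortest), l=11 (longest), p+q=17
s + l = 15 vs p + q = 17
s + l < p + q (Grashof) with shortest = coupler link → Grashof double-rocker

Grashof double-rocker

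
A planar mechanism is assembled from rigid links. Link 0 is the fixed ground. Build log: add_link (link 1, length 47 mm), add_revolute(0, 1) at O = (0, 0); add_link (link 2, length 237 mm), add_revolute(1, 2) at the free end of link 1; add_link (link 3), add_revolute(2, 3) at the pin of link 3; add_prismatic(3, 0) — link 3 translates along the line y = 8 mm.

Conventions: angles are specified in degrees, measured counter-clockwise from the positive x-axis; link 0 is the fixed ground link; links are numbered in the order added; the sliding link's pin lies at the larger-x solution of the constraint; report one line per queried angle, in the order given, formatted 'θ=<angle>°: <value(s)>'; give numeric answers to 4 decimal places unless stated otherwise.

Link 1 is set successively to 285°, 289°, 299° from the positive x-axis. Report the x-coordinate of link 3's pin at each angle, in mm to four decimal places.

geometry: r = 47 mm, L = 237 mm, e = 8 mm
θ=285°: crank pin P = (r cos θ, r sin θ) = (12.164495, -45.398514)
θ=285°: h = r sin θ − e = -45.398514 − 8 = -53.398514
θ=285°: x = r cos θ + √(L² − h²) = 12.164495 + 230.906039 = 243.070534
θ=289°: crank pin P = (r cos θ, r sin θ) = (15.301703, -44.439373)
θ=289°: h = r sin θ − e = -44.439373 − 8 = -52.439373
θ=289°: x = r cos θ + √(L² − h²) = 15.301703 + 231.125750 = 246.427453
θ=299°: crank pin P = (r cos θ, r sin θ) = (22.786052, -41.107126)
θ=299°: h = r sin θ − e = -41.107126 − 8 = -49.107126
θ=299°: x = r cos θ + √(L² − h²) = 22.786052 + 231.856616 = 254.642668

θ=285°: 243.0705
θ=289°: 246.4275
θ=299°: 254.6427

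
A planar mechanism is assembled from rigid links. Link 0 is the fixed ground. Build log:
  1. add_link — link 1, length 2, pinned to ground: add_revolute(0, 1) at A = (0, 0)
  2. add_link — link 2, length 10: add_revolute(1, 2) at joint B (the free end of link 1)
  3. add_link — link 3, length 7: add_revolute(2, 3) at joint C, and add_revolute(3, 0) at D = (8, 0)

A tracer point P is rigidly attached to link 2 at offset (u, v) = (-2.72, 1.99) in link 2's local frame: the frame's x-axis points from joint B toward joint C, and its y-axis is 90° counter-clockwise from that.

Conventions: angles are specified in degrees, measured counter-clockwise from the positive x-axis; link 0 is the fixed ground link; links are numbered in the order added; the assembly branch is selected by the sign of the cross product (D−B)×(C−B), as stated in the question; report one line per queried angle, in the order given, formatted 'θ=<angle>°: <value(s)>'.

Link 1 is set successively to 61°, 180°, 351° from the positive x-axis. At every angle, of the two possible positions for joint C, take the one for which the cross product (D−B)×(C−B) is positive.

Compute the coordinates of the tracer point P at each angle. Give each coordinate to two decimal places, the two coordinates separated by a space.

A=(0,0), D=(8.00,0)
θ=61°: B = A + 2.00·(cos61°, sin61°) = (0.9696, 1.7492)
θ=61°: |BD| = 7.2447
θ=61°: circle(B,10.00) ∩ circle(D,7.00): a=7.1422, h=6.9992
θ=61°:   candidates: C₊=(9.5904,6.8169) cross=50.708; C₋=(6.2105,-6.7674) cross=-50.708
θ=61°:   branch + wants cross > 0 → take C=(9.5904,6.8169) (cross=50.708)
θ=61°: ex = (C−B)/|BC| = (0.8621,0.5068); ey = (-0.5068,0.8621)
θ=61°: P = B + -2.72·ex + 1.99·ey = (-2.3837,2.0864)
θ=180°: B = A + 2.00·(cos180°, sin180°) = (-2.0000, 0.0000)
θ=180°: |BD| = 10.0000
θ=180°: circle(B,10.00) ∩ circle(D,7.00): a=7.5500, h=6.5572
θ=180°:   candidates: C₊=(5.5500,6.5572) cross=65.572; C₋=(5.5500,-6.5572) cross=-65.572
θ=180°:   branch + wants cross > 0 → take C=(5.5500,6.5572) (cross=65.572)
θ=180°: ex = (C−B)/|BC| = (0.7550,0.6557); ey = (-0.6557,0.7550)
θ=180°: P = B + -2.72·ex + 1.99·ey = (-5.3585,-0.2811)
θ=351°: B = A + 2.00·(cos351°, sin351°) = (1.9754, -0.3129)
θ=351°: |BD| = 6.0327
θ=351°: circle(B,10.00) ∩ circle(D,7.00): a=7.2433, h=6.8945
θ=351°:   candidates: C₊=(8.8514,6.9480) cross=41.593; C₋=(9.5665,-6.8225) cross=-41.593
θ=351°:   branch + wants cross > 0 → take C=(8.8514,6.9480) (cross=41.593)
θ=351°: ex = (C−B)/|BC| = (0.6876,0.7261); ey = (-0.7261,0.6876)
θ=351°: P = B + -2.72·ex + 1.99·ey = (-1.3398,-0.9195)

θ=61°: -2.38 2.09
θ=180°: -5.36 -0.28
θ=351°: -1.34 -0.92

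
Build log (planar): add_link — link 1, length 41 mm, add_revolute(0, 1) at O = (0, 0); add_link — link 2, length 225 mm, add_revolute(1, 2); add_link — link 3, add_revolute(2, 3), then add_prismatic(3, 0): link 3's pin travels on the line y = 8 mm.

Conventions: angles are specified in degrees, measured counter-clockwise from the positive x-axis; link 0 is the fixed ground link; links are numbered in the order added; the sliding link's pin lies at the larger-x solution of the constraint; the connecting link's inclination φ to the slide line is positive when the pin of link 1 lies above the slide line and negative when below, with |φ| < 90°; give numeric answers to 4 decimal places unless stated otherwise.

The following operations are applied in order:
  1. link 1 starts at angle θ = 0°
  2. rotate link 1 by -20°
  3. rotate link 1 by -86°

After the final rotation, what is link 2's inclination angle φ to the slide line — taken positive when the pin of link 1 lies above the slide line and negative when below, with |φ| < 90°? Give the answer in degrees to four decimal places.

geometry: r = 41 mm, L = 225 mm, e = 8 mm; θ starts at 0°
rotate link 1 by -20°: θ ← 0° -20° = -20°
rotate link 1 by -86°: θ ← -20° -86° = -106°
h = r sin θ − e = -39.411730 − 8 = -47.411730
sin φ = h / L = -47.411730 / 225 = -0.21071880
φ = arcsin(-0.21071880) = -12.164479°

-12.1645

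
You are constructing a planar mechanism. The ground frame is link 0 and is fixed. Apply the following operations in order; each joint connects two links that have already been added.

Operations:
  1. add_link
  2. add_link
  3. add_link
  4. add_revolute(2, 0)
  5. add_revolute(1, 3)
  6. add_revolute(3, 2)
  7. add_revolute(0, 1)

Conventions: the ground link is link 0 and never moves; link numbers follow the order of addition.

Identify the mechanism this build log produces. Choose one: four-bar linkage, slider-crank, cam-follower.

links: 4 (incl. ground); joints: 4 revolute, 0 prismatic, 0 higher (cam) pair, forming one closed loop
4 links in a single 4R loop → four-bar linkage

four-bar linkage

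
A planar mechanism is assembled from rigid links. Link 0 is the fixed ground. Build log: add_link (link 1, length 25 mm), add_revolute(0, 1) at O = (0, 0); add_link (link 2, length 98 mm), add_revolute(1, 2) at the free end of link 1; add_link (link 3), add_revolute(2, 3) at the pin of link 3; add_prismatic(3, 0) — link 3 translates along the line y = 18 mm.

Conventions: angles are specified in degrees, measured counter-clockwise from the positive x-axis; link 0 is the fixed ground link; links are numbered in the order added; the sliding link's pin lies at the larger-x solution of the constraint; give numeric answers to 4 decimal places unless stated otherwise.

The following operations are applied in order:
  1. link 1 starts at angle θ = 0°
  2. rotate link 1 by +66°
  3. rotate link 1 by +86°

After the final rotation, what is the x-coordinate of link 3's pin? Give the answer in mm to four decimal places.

geometry: r = 25 mm, L = 98 mm, e = 18 mm; θ starts at 0°
rotate link 1 by +66°: θ ← 0° +66° = 66°
rotate link 1 by +86°: θ ← 66° +86° = 152°
crank pin P = (r cos θ, r sin θ) = (-22.073690, 11.736789)
h = r sin θ − e = 11.736789 − 18 = -6.263211
x = r cos θ + √(L² − h²) = -22.073690 + 97.799653 = 75.725963

75.7260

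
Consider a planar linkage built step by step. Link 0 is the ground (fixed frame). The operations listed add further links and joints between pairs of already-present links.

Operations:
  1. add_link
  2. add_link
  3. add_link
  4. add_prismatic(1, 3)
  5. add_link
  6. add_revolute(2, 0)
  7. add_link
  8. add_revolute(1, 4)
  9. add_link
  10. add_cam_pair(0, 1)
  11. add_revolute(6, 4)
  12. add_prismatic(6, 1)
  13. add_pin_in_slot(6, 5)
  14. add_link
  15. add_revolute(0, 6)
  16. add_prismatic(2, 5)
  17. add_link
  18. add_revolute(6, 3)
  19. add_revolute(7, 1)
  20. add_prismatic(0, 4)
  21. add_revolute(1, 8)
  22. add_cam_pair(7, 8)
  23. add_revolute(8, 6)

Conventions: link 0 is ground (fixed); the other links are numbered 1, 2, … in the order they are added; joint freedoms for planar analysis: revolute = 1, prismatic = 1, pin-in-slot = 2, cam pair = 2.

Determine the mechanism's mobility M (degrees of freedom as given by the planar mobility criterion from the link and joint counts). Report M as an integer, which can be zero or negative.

ground; <1,0,0>
#1 <2,0,0>
#2 <3,0,0>
#3 <4,0,0>
P:1↔3 J1 <4,1,0>
#4 <5,1,0>
R:2↔0 J1 <5,2,0>
#5 <6,2,0>
R:1↔4 J1 <6,3,0>
#6 <7,3,0>
C:0↔1 J2 <7,3,1>
R:6↔4 J1 <7,4,1>
P:6↔1 J1 <7,5,1>
PS:6↔5 J2 <7,5,2>
#7 <8,5,2>
R:0↔6 J1 <8,6,2>
P:2↔5 J1 <8,7,2>
#8 <9,7,2>
R:6↔3 J1 <9,8,2>
R:7↔1 J1 <9,9,2>
P:0↔4 J1 <9,10,2>
R:1↔8 J1 <9,11,2>
C:7↔8 J2 <9,11,3>
R:8↔6 J1 <9,12,3>
3×8 − 2×12 − 1×3 = -3

M = -3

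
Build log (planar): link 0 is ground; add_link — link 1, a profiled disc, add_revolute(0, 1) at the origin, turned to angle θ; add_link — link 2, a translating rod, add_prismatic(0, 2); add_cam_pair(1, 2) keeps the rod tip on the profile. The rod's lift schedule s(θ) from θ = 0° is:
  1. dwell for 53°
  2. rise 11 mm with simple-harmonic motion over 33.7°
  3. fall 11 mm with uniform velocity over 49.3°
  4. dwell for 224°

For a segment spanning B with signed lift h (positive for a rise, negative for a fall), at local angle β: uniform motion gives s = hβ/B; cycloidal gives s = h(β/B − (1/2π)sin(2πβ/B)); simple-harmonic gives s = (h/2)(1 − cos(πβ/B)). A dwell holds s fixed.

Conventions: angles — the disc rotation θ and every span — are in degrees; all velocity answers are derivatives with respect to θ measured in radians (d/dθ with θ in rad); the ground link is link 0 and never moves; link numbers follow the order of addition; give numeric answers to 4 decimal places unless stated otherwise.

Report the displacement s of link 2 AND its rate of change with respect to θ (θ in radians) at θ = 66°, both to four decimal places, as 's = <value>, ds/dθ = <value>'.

seg 1 [0°–53°] dwell: s stays 0.0000
seg 2 [53°–86.7°] simple-harmonic, h=11: θ=66° here. β=13, B=33.7. 11/2·(1 − cos(π·0.3858)) = 3.5681 → s = 3.5681
velocity in seg [53°–86.7°] (simple-harmonic), θ in radians: β = 13° = 0.2269 rad, B = 33.7° = 0.5882 rad; ds/dθ = (πh/(2B)) sin(πβ/B) = (π·11/(2·0.5882)) sin(π·0.3858) = 27.505010 mm/rad

s = 3.5681, ds/dθ = 27.5050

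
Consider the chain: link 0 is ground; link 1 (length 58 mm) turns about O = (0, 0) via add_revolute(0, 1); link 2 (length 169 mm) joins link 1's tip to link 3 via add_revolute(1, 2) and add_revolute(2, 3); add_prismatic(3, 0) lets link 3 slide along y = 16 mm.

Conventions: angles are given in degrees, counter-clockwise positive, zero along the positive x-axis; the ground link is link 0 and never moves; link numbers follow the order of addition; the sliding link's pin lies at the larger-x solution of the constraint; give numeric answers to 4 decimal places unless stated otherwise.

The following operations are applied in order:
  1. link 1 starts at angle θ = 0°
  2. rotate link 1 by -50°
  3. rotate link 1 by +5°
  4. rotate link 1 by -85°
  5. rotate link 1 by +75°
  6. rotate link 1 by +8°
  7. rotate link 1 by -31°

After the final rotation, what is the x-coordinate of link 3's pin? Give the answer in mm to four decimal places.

geometry: r = 58 mm, L = 169 mm, e = 16 mm; θ starts at 0°
rotate link 1 by -50°: θ ← 0° -50° = -50°
rotate link 1 by +5°: θ ← -50° +5° = -45°
rotate link 1 by -85°: θ ← -45° -85° = -130°
rotate link 1 by +75°: θ ← -130° +75° = -55°
rotate link 1 by +8°: θ ← -55° +8° = -47°
rotate link 1 by -31°: θ ← -47° -31° = -78°
crank pin P = (r cos θ, r sin θ) = (12.058878, -56.732561)
h = r sin θ − e = -56.732561 − 16 = -72.732561
x = r cos θ + √(L² − h²) = 12.058878 + 152.548270 = 164.607148

164.6071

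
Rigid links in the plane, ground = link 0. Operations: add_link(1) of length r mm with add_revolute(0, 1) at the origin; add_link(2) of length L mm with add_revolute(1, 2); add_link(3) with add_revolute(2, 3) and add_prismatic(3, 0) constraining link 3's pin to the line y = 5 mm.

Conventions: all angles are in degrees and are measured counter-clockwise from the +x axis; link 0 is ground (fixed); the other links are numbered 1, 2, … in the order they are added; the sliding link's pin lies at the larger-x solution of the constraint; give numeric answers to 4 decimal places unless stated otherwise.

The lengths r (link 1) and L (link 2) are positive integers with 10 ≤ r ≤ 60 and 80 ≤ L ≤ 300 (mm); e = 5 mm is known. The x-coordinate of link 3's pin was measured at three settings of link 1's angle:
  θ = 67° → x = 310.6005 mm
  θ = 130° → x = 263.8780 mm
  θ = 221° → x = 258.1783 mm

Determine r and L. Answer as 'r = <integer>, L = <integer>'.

constraint per measurement: (x − r cos θ)² + (r sin θ − e)² = L²
subtracting the θ₁ and θ₂ equations cancels the r² and L² terms:
r = (x₁² − x₂²) / (2[(x₁cos θ₁ + e sin θ₁) − (x₂cos θ₂ + e sin θ₂)]) = 46.0000 → r = 46
L² = (x₁ − r cos θ₁)² + (r sin θ₁ − e)² = 87025.0003 → L = 295.0000 → L = 295
check at θ₃=221°: x = 258.1783 (printed 258.1783) ✓

r = 46, L = 295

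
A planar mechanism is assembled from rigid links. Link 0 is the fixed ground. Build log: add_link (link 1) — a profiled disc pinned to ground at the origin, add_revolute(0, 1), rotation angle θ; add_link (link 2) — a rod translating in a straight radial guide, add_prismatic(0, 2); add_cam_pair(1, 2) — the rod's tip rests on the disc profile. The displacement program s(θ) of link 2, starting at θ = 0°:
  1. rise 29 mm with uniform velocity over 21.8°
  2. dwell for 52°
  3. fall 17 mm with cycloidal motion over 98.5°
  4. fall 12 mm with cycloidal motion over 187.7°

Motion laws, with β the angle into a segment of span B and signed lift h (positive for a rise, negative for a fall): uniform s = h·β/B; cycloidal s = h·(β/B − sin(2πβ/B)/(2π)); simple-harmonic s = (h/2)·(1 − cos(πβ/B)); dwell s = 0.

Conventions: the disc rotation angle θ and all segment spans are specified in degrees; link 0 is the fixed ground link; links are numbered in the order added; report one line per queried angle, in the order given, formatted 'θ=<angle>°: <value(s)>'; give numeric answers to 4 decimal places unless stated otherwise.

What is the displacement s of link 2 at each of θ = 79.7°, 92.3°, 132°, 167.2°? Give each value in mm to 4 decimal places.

seg 1 [0°–21.8°] uniform, h=29: full span → s += 29 → s = 29.0000
seg 2 [21.8°–73.8°] dwell: s stays 29.0000
seg 3 [73.8°–172.3°] cycloidal, h=-17: θ=79.7° here. β=5.9, B=98.5. -17·(0.0599 − sin(2π·0.0599)/(2π)) = -0.0239 → s = 28.9761
seg 3 [73.8°–172.3°] cycloidal, h=-17: θ=92.3° here. β=18.5, B=98.5. -17·(0.1878 − sin(2π·0.1878)/(2π)) = -0.6912 → s = 28.3088
seg 3 [73.8°–172.3°] cycloidal, h=-17: θ=132° here. β=58.2, B=98.5. -17·(0.5909 − sin(2π·0.5909)/(2π)) = -11.5068 → s = 17.4932
seg 3 [73.8°–172.3°] cycloidal, h=-17: θ=167.2° here. β=93.4, B=98.5. -17·(0.9482 − sin(2π·0.9482)/(2π)) = -16.9846 → s = 12.0154

θ=79.7°: 28.9761
θ=92.3°: 28.3088
θ=132°: 17.4932
θ=167.2°: 12.0154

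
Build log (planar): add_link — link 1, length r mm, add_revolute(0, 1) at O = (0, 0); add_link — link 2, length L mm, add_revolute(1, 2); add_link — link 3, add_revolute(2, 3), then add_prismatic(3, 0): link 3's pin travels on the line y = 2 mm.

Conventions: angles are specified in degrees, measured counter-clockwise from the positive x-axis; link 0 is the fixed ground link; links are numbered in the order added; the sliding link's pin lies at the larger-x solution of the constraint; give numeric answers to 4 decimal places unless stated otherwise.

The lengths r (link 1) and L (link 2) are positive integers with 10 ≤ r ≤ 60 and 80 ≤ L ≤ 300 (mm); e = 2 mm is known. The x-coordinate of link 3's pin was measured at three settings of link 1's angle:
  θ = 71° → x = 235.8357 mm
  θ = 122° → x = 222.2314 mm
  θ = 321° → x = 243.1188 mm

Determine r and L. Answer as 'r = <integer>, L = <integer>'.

constraint per measurement: (x − r cos θ)² + (r sin θ − e)² = L²
subtracting the θ₁ and θ₂ equations cancels the r² and L² terms:
r = (x₁² − x₂²) / (2[(x₁cos θ₁ + e sin θ₁) − (x₂cos θ₂ + e sin θ₂)]) = 16.0000 → r = 16
L² = (x₁ − r cos θ₁)² + (r sin θ₁ − e)² = 53360.9852 → L = 231.0000 → L = 231
check at θ₃=321°: x = 243.1188 (printed 243.1188) ✓

r = 16, L = 231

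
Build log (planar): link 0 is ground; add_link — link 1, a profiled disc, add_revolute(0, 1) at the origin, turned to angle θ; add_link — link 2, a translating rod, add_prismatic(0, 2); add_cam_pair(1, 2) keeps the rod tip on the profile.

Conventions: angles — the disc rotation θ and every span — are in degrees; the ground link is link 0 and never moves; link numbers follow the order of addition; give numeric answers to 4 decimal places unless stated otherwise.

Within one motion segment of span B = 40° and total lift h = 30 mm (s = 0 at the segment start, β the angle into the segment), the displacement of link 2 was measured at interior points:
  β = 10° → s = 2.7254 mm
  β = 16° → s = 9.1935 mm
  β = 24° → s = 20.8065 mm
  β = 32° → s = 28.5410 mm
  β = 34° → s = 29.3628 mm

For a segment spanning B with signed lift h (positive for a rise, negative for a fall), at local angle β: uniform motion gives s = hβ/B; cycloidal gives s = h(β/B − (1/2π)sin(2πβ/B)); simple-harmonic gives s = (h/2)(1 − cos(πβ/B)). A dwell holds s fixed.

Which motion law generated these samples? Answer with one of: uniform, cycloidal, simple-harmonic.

candidates at β/B = r: uniform s = h·r (linear in β); cycloidal s = h·(r − sin(2πr)/(2π)); simple-harmonic s = (h/2)(1 − cos(πr))
β=10°: printed 2.7254 | uniform 7.5000, cycloidal 2.7254, simple-harmonic 4.3934
β=16°: printed 9.1935 | uniform 12.0000, cycloidal 9.1935, simple-harmonic 10.3647
β=24°: printed 20.8065 | uniform 18.0000, cycloidal 20.8065, simple-harmonic 19.6353
β=32°: printed 28.5410 | uniform 24.0000, cycloidal 28.5410, simple-harmonic 27.1353
β=34°: printed 29.3628 | uniform 25.5000, cycloidal 29.3628, simple-harmonic 28.3651
only one law matches every sample → cycloidal

cycloidal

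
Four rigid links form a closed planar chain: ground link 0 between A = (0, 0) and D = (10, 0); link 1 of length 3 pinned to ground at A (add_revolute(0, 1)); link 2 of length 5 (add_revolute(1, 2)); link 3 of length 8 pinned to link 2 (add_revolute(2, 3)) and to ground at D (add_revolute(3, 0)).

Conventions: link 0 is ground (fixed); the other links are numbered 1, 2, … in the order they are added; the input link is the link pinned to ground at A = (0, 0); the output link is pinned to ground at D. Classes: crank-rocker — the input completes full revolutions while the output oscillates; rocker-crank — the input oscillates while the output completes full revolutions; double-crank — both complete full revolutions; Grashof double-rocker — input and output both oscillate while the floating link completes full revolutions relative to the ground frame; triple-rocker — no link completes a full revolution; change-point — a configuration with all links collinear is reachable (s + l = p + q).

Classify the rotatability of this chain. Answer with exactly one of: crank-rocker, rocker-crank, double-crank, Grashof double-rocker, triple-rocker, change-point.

lengths: ground=10, input=3, coupler=5, output=8
sorted: s=3 (shortest), l=10 (longest), p+q=13
s + l = 13 vs p + q = 13
s + l = p + q → change-point (collinear configuration reachable)

change-point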